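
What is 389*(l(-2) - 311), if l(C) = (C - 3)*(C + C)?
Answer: -113199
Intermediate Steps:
l(C) = 2*C*(-3 + C) (l(C) = (-3 + C)*(2*C) = 2*C*(-3 + C))
389*(l(-2) - 311) = 389*(2*(-2)*(-3 - 2) - 311) = 389*(2*(-2)*(-5) - 311) = 389*(20 - 311) = 389*(-291) = -113199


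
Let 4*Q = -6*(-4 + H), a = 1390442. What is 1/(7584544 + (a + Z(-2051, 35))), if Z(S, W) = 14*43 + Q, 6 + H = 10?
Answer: 1/8975588 ≈ 1.1141e-7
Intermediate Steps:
H = 4 (H = -6 + 10 = 4)
Q = 0 (Q = (-6*(-4 + 4))/4 = (-6*0)/4 = (¼)*0 = 0)
Z(S, W) = 602 (Z(S, W) = 14*43 + 0 = 602 + 0 = 602)
1/(7584544 + (a + Z(-2051, 35))) = 1/(7584544 + (1390442 + 602)) = 1/(7584544 + 1391044) = 1/8975588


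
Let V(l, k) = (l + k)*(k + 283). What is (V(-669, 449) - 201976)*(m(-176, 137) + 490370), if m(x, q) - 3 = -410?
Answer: -177864408408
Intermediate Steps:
V(l, k) = (283 + k)*(k + l) (V(l, k) = (k + l)*(283 + k) = (283 + k)*(k + l))
m(x, q) = -407 (m(x, q) = 3 - 410 = -407)
(V(-669, 449) - 201976)*(m(-176, 137) + 490370) = ((449**2 + 283*449 + 283*(-669) + 449*(-669)) - 201976)*(-407 + 490370) = ((201601 + 127067 - 189327 - 300381) - 201976)*489963 = (-161040 - 201976)*489963 = -363016*489963 = -177864408408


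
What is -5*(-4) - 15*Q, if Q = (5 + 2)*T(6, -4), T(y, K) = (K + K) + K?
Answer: 1280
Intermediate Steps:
T(y, K) = 3*K (T(y, K) = 2*K + K = 3*K)
Q = -84 (Q = (5 + 2)*(3*(-4)) = 7*(-12) = -84)
-5*(-4) - 15*Q = -5*(-4) - 15*(-84) = 20 + 1260 = 1280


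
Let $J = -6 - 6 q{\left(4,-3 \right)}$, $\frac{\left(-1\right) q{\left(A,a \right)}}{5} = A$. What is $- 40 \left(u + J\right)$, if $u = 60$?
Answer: $-6960$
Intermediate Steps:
$q{\left(A,a \right)} = - 5 A$
$J = 114$ ($J = -6 - 6 \left(\left(-5\right) 4\right) = -6 - -120 = -6 + 120 = 114$)
$- 40 \left(u + J\right) = - 40 \left(60 + 114\right) = \left(-40\right) 174 = -6960$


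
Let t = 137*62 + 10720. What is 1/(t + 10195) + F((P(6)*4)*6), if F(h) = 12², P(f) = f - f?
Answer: 4234897/29409 ≈ 144.00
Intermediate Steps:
P(f) = 0
t = 19214 (t = 8494 + 10720 = 19214)
F(h) = 144
1/(t + 10195) + F((P(6)*4)*6) = 1/(19214 + 10195) + 144 = 1/29409 + 144 = 4234897/29409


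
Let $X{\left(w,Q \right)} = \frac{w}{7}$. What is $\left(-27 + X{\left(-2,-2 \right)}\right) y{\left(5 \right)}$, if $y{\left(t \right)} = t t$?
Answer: $- \frac{4775}{7} \approx -682.14$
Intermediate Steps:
$y{\left(t \right)} = t^{2}$
$X{\left(w,Q \right)} = \frac{w}{7}$ ($X{\left(w,Q \right)} = w \frac{1}{7} = \frac{w}{7}$)
$\left(-27 + X{\left(-2,-2 \right)}\right) y{\left(5 \right)} = \left(-27 + \frac{1}{7} \left(-2\right)\right) 5^{2} = \left(-27 - \frac{2}{7}\right) 25 = \left(- \frac{191}{7}\right) 25 = - \frac{4775}{7}$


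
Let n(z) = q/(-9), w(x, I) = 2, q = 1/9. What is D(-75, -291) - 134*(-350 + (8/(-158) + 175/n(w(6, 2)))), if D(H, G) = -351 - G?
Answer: 153757446/79 ≈ 1.9463e+6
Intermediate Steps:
q = ⅑ ≈ 0.11111
n(z) = -1/81 (n(z) = (⅑)/(-9) = (⅑)*(-⅑) = -1/81)
D(-75, -291) - 134*(-350 + (8/(-158) + 175/n(w(6, 2)))) = (-351 - 1*(-291)) - 134*(-350 + (8/(-158) + 175/(-1/81))) = (-351 + 291) - 134*(-350 + (8*(-1/158) + 175*(-81))) = -60 - 134*(-350 + (-4/79 - 14175)) = -60 - 134*(-350 - 1119829/79) = -60 - 134*(-1147479)/79 = -60 - 1*(-153762186/79) = -60 + 153762186/79 = 153757446/79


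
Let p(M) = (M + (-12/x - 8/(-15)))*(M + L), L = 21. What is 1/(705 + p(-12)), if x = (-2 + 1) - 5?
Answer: 5/3099 ≈ 0.0016134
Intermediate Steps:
x = -6 (x = -1 - 5 = -6)
p(M) = (21 + M)*(38/15 + M) (p(M) = (M + (-12/(-6) - 8/(-15)))*(M + 21) = (M + (-12*(-⅙) - 8*(-1/15)))*(21 + M) = (M + (2 + 8/15))*(21 + M) = (M + 38/15)*(21 + M) = (38/15 + M)*(21 + M) = (21 + M)*(38/15 + M))
1/(705 + p(-12)) = 1/(705 + (266/5 + (-12)² + (353/15)*(-12))) = 1/(705 + (266/5 + 144 - 1412/5)) = 1/(705 - 426/5) = 1/(3099/5) = 5/3099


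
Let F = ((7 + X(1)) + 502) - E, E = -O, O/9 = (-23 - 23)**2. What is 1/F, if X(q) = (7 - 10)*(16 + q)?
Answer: 1/19502 ≈ 5.1277e-5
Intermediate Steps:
X(q) = -48 - 3*q (X(q) = -3*(16 + q) = -48 - 3*q)
O = 19044 (O = 9*(-23 - 23)**2 = 9*(-46)**2 = 9*2116 = 19044)
E = -19044 (E = -1*19044 = -19044)
F = 19502 (F = ((7 + (-48 - 3*1)) + 502) - 1*(-19044) = ((7 + (-48 - 3)) + 502) + 19044 = ((7 - 51) + 502) + 19044 = (-44 + 502) + 19044 = 458 + 19044 = 19502)
1/F = 1/19502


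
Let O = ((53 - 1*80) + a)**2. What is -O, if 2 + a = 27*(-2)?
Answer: -6889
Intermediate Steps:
a = -56 (a = -2 + 27*(-2) = -2 - 54 = -56)
O = 6889 (O = ((53 - 1*80) - 56)**2 = ((53 - 80) - 56)**2 = (-27 - 56)**2 = (-83)**2 = 6889)
-O = -1*6889 = -6889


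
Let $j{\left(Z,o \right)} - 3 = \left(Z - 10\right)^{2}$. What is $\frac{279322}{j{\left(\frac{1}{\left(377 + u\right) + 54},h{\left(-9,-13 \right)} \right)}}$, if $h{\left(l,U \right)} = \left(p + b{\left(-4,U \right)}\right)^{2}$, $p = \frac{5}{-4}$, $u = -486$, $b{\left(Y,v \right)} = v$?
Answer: $\frac{422474525}{156338} \approx 2702.3$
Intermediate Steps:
$p = - \frac{5}{4}$ ($p = 5 \left(- \frac{1}{4}\right) = - \frac{5}{4} \approx -1.25$)
$h{\left(l,U \right)} = \left(- \frac{5}{4} + U\right)^{2}$
$j{\left(Z,o \right)} = 3 + \left(-10 + Z\right)^{2}$ ($j{\left(Z,o \right)} = 3 + \left(Z - 10\right)^{2} = 3 + \left(-10 + Z\right)^{2}$)
$\frac{279322}{j{\left(\frac{1}{\left(377 + u\right) + 54},h{\left(-9,-13 \right)} \right)}} = \frac{279322}{3 + \left(-10 + \frac{1}{\left(377 - 486\right) + 54}\right)^{2}} = \frac{279322}{3 + \left(-10 + \frac{1}{-109 + 54}\right)^{2}} = \frac{279322}{3 + \left(-10 + \frac{1}{-55}\right)^{2}} = \frac{279322}{3 + \left(-10 - \frac{1}{55}\right)^{2}} = \frac{279322}{3 + \left(- \frac{551}{55}\right)^{2}} = \frac{279322}{3 + \frac{303601}{3025}} = \frac{279322}{\frac{312676}{3025}} = 279322 \cdot \frac{3025}{312676} = \frac{422474525}{156338}$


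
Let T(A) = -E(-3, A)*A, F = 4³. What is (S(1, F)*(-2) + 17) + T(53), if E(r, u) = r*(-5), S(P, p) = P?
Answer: -780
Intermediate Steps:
F = 64
E(r, u) = -5*r
T(A) = -15*A (T(A) = -(-5*(-3))*A = -15*A)
(S(1, F)*(-2) + 17) + T(53) = (1*(-2) + 17) - 15*53 = (-2 + 17) - 795 = 15 - 795 = -780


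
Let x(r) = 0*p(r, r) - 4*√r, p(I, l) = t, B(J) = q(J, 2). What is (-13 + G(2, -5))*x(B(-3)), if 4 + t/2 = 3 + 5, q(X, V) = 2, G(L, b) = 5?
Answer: 32*√2 ≈ 45.255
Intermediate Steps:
t = 8 (t = -8 + 2*(3 + 5) = -8 + 2*8 = -8 + 16 = 8)
B(J) = 2
p(I, l) = 8
x(r) = -4*√r (x(r) = 0*8 - 4*√r = 0 - 4*√r = -4*√r)
(-13 + G(2, -5))*x(B(-3)) = (-13 + 5)*(-4*√2) = -(-32)*√2 = 32*√2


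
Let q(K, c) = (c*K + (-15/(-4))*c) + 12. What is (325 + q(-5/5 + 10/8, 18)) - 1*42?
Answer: 367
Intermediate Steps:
q(K, c) = 12 + 15*c/4 + K*c (q(K, c) = (K*c + (-15*(-1/4))*c) + 12 = (K*c + 15*c/4) + 12 = (15*c/4 + K*c) + 12 = 12 + 15*c/4 + K*c)
(325 + q(-5/5 + 10/8, 18)) - 1*42 = (325 + (12 + (15/4)*18 + (-5/5 + 10/8)*18)) - 1*42 = (325 + (12 + 135/2 + (-5*1/5 + 10*(1/8))*18)) - 42 = (325 + (12 + 135/2 + (-1 + 5/4)*18)) - 42 = (325 + (12 + 135/2 + (1/4)*18)) - 42 = (325 + (12 + 135/2 + 9/2)) - 42 = (325 + 84) - 42 = 409 - 42 = 367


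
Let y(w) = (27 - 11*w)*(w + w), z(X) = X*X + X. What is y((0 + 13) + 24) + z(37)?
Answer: -26714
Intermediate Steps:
z(X) = X + X² (z(X) = X² + X = X + X²)
y(w) = 2*w*(27 - 11*w) (y(w) = (27 - 11*w)*(2*w) = 2*w*(27 - 11*w))
y((0 + 13) + 24) + z(37) = 2*((0 + 13) + 24)*(27 - 11*((0 + 13) + 24)) + 37*(1 + 37) = 2*(13 + 24)*(27 - 11*(13 + 24)) + 37*38 = 2*37*(27 - 11*37) + 1406 = 2*37*(27 - 407) + 1406 = 2*37*(-380) + 1406 = -28120 + 1406 = -26714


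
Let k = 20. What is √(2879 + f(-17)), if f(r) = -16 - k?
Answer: √2843 ≈ 53.320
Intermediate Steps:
f(r) = -36 (f(r) = -16 - 1*20 = -16 - 20 = -36)
√(2879 + f(-17)) = √(2879 - 36) = √2843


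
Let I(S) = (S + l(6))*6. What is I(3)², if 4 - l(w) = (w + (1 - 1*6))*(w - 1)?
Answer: 144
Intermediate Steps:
l(w) = 4 - (-1 + w)*(-5 + w) (l(w) = 4 - (w + (1 - 1*6))*(w - 1) = 4 - (w + (1 - 6))*(-1 + w) = 4 - (w - 5)*(-1 + w) = 4 - (-5 + w)*(-1 + w) = 4 - (-1 + w)*(-5 + w))
I(S) = -6 + 6*S (I(S) = (S + (-1 - 1*6² + 6*6))*6 = (S + (-1 - 1*36 + 36))*6 = (S + (-1 - 36 + 36))*6 = (S - 1)*6 = (-1 + S)*6 = -6 + 6*S)
I(3)² = (-6 + 6*3)² = (-6 + 18)² = 12² = 144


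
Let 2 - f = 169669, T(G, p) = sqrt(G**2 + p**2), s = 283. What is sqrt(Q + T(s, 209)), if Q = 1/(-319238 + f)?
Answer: sqrt(-488905 + 239028099025*sqrt(123770))/488905 ≈ 18.757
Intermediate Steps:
f = -169667 (f = 2 - 1*169669 = 2 - 169669 = -169667)
Q = -1/488905 (Q = 1/(-319238 - 169667) = 1/(-488905) = -1/488905 ≈ -2.0454e-6)
sqrt(Q + T(s, 209)) = sqrt(-1/488905 + sqrt(283**2 + 209**2)) = sqrt(-1/488905 + sqrt(80089 + 43681)) = sqrt(-1/488905 + sqrt(123770))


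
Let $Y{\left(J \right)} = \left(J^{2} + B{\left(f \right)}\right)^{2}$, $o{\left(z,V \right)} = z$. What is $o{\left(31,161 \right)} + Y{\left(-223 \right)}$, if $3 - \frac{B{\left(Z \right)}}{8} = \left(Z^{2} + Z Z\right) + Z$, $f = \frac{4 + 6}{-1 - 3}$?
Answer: $2467406960$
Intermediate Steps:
$f = - \frac{5}{2}$ ($f = \frac{10}{-4} = 10 \left(- \frac{1}{4}\right) = - \frac{5}{2} \approx -2.5$)
$B{\left(Z \right)} = 24 - 16 Z^{2} - 8 Z$ ($B{\left(Z \right)} = 24 - 8 \left(\left(Z^{2} + Z Z\right) + Z\right) = 24 - 8 \left(\left(Z^{2} + Z^{2}\right) + Z\right) = 24 - 8 \left(2 Z^{2} + Z\right) = 24 - 8 \left(Z + 2 Z^{2}\right) = 24 - \left(8 Z + 16 Z^{2}\right) = 24 - 16 Z^{2} - 8 Z$)
$Y{\left(J \right)} = \left(-56 + J^{2}\right)^{2}$ ($Y{\left(J \right)} = \left(J^{2} - \left(-44 + 100\right)\right)^{2} = \left(J^{2} + \left(24 - 100 + 20\right)\right)^{2} = \left(J^{2} - 56\right)^{2} = \left(-56 + J^{2}\right)^{2}$)
$o{\left(31,161 \right)} + Y{\left(-223 \right)} = 31 + \left(-56 + \left(-223\right)^{2}\right)^{2} = 31 + \left(-56 + 49729\right)^{2} = 31 + 49673^{2} = 31 + 2467406929 = 2467406960$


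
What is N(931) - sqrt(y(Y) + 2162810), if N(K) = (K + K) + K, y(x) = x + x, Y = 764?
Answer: 2793 - 3*sqrt(240482) ≈ 1321.8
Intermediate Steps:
y(x) = 2*x
N(K) = 3*K (N(K) = 2*K + K = 3*K)
N(931) - sqrt(y(Y) + 2162810) = 3*931 - sqrt(2*764 + 2162810) = 2793 - sqrt(1528 + 2162810) = 2793 - sqrt(2164338) = 2793 - 3*sqrt(240482)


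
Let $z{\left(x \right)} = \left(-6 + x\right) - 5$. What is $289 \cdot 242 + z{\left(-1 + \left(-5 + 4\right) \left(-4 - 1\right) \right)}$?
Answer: $69931$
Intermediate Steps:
$z{\left(x \right)} = -11 + x$
$289 \cdot 242 + z{\left(-1 + \left(-5 + 4\right) \left(-4 - 1\right) \right)} = 289 \cdot 242 - \left(12 - \left(-5 + 4\right) \left(-4 - 1\right)\right) = 69938 - 7 = 69931$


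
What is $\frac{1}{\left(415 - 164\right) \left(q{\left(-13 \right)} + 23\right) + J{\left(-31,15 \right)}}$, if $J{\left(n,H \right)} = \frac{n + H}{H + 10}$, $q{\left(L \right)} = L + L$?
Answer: $- \frac{25}{18841} \approx -0.0013269$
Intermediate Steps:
$q{\left(L \right)} = 2 L$
$J{\left(n,H \right)} = \frac{H + n}{10 + H}$
$\frac{1}{\left(415 - 164\right) \left(q{\left(-13 \right)} + 23\right) + J{\left(-31,15 \right)}} = \frac{1}{\left(415 - 164\right) \left(2 \left(-13\right) + 23\right) + \frac{15 - 31}{10 + 15}} = \frac{1}{251 \left(-26 + 23\right) + \frac{1}{25} \left(-16\right)} = \frac{1}{251 \left(-3\right) + \frac{1}{25} \left(-16\right)} = \frac{1}{-753 - \frac{16}{25}} = \frac{1}{- \frac{18841}{25}} = - \frac{25}{18841}$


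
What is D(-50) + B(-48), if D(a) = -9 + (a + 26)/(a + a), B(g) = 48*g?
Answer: -57819/25 ≈ -2312.8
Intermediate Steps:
D(a) = -9 + (26 + a)/(2*a) (D(a) = -9 + (26 + a)/((2*a)) = -9 + (26 + a)*(1/(2*a)) = -9 + (26 + a)/(2*a))
D(-50) + B(-48) = (-17/2 + 13/(-50)) + 48*(-48) = (-17/2 + 13*(-1/50)) - 2304 = (-17/2 - 13/50) - 2304 = -219/25 - 2304 = -57819/25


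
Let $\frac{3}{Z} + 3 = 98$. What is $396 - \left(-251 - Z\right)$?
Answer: $\frac{61468}{95} \approx 647.03$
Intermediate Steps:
$Z = \frac{3}{95}$ ($Z = \frac{3}{-3 + 98} = \frac{3}{95} \approx 0.031579$)
$396 - \left(-251 - Z\right) = 396 - \left(-251 - \frac{3}{95}\right) = 396 - - \frac{23848}{95} = 396 + \frac{23848}{95} = \frac{61468}{95}$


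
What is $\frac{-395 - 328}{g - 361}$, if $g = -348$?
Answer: $\frac{723}{709} \approx 1.0197$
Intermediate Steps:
$\frac{-395 - 328}{g - 361} = \frac{-395 - 328}{-348 - 361} = - \frac{723}{-709} = \left(-723\right) \left(- \frac{1}{709}\right) = \frac{723}{709}$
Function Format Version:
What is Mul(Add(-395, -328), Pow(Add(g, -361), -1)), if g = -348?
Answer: Rational(723, 709) ≈ 1.0197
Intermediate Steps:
Mul(Add(-395, -328), Pow(Add(g, -361), -1)) = Mul(Add(-395, -328), Pow(Add(-348, -361), -1)) = Mul(-723, Pow(-709, -1)) = Mul(-723, Rational(-1, 709)) = Rational(723, 709)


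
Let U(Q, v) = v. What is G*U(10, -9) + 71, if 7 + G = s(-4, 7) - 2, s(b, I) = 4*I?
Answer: -100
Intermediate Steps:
G = 19 (G = -7 + (4*7 - 2) = -7 + (28 - 2) = -7 + 26 = 19)
G*U(10, -9) + 71 = 19*(-9) + 71 = -171 + 71 = -100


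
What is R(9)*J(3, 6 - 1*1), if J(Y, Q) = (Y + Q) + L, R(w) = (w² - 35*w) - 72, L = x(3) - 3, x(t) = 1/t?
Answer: -1632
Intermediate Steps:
x(t) = 1/t
L = -8/3 (L = 1/3 - 3 = ⅓ - 3 = -8/3 ≈ -2.6667)
R(w) = -72 + w² - 35*w
J(Y, Q) = -8/3 + Q + Y (J(Y, Q) = (Y + Q) - 8/3 = (Q + Y) - 8/3 = -8/3 + Q + Y)
R(9)*J(3, 6 - 1*1) = (-72 + 9² - 35*9)*(-8/3 + (6 - 1*1) + 3) = (-72 + 81 - 315)*(-8/3 + (6 - 1) + 3) = -306*(-8/3 + 5 + 3) = -306*16/3 = -1632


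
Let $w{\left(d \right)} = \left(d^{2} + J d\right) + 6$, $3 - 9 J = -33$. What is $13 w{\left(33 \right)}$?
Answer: $15951$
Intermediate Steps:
$J = 4$ ($J = \frac{1}{3} - - \frac{11}{3} = \frac{1}{3} + \frac{11}{3} = 4$)
$w{\left(d \right)} = 6 + d^{2} + 4 d$ ($w{\left(d \right)} = \left(d^{2} + 4 d\right) + 6 = 6 + d^{2} + 4 d$)
$13 w{\left(33 \right)} = 13 \left(6 + 33^{2} + 4 \cdot 33\right) = 13 \left(6 + 1089 + 132\right) = 13 \cdot 1227 = 15951$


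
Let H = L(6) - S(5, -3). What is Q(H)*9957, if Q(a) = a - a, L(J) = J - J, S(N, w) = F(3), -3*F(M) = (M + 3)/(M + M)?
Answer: 0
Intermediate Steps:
F(M) = -(3 + M)/(6*M) (F(M) = -(M + 3)/(3*(M + M)) = -(3 + M)/(3*(2*M)) = -(3 + M)*1/(2*M)/3 = -(3 + M)/(6*M))
S(N, w) = -1/3 (S(N, w) = (1/6)*(-3 - 1*3)/3 = (1/6)*(1/3)*(-3 - 3) = (1/6)*(1/3)*(-6) = -1/3)
L(J) = 0
H = 1/3 (H = 0 - 1*(-1/3) = 0 + 1/3 = 1/3 ≈ 0.33333)
Q(a) = 0
Q(H)*9957 = 0*9957 = 0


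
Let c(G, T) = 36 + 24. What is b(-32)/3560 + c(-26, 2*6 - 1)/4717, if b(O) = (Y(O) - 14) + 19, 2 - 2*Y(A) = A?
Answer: 1783/94340 ≈ 0.018900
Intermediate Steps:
Y(A) = 1 - A/2
c(G, T) = 60
b(O) = 6 - O/2 (b(O) = ((1 - O/2) - 14) + 19 = (-13 - O/2) + 19 = 6 - O/2)
b(-32)/3560 + c(-26, 2*6 - 1)/4717 = (6 - ½*(-32))/3560 + 60/4717 = (6 + 16)*(1/3560) + 60*(1/4717) = 22*(1/3560) + 60/4717 = 11/1780 + 60/4717 = 1783/94340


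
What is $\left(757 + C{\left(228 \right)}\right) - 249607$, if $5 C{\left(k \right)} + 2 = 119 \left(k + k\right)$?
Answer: $- \frac{1189988}{5} \approx -2.38 \cdot 10^{5}$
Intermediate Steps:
$C{\left(k \right)} = - \frac{2}{5} + \frac{238 k}{5}$ ($C{\left(k \right)} = - \frac{2}{5} + \frac{119 \left(k + k\right)}{5} = - \frac{2}{5} + \frac{119 \cdot 2 k}{5} = - \frac{2}{5} + \frac{238 k}{5}$)
$\left(757 + C{\left(228 \right)}\right) - 249607 = \left(757 + \left(- \frac{2}{5} + \frac{238}{5} \cdot 228\right)\right) - 249607 = \left(757 + \left(- \frac{2}{5} + \frac{54264}{5}\right)\right) - 249607 = \left(757 + \frac{54262}{5}\right) - 249607 = \frac{58047}{5} - 249607 = - \frac{1189988}{5}$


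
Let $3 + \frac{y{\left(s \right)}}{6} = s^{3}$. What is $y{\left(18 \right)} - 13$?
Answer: $34961$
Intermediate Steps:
$y{\left(s \right)} = -18 + 6 s^{3}$
$y{\left(18 \right)} - 13 = \left(-18 + 6 \cdot 18^{3}\right) - 13 = \left(-18 + 6 \cdot 5832\right) - 13 = \left(-18 + 34992\right) - 13 = 34974 - 13 = 34961$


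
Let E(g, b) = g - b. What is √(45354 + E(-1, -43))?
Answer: 6*√1261 ≈ 213.06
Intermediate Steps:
√(45354 + E(-1, -43)) = √(45354 + (-1 - 1*(-43))) = √(45354 + (-1 + 43)) = √(45354 + 42) = √45396 = 6*√1261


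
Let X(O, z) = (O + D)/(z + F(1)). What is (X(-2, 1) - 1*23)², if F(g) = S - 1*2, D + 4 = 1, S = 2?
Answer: 784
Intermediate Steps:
D = -3 (D = -4 + 1 = -3)
F(g) = 0 (F(g) = 2 - 1*2 = 2 - 2 = 0)
X(O, z) = (-3 + O)/z (X(O, z) = (O - 3)/(z + 0) = (-3 + O)/z)
(X(-2, 1) - 1*23)² = ((-3 - 2)/1 - 1*23)² = (1*(-5) - 23)² = (-5 - 23)² = (-28)² = 784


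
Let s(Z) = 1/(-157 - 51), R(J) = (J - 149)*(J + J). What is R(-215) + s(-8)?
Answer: 32556159/208 ≈ 1.5652e+5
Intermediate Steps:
R(J) = 2*J*(-149 + J) (R(J) = (-149 + J)*(2*J) = 2*J*(-149 + J))
s(Z) = -1/208 (s(Z) = 1/(-208) = -1/208)
R(-215) + s(-8) = 2*(-215)*(-149 - 215) - 1/208 = 2*(-215)*(-364) - 1/208 = 156520 - 1/208 = 32556159/208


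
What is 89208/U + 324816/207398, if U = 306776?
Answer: 7384207125/3976545553 ≈ 1.8569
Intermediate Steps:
89208/U + 324816/207398 = 89208/306776 + 324816/207398 = 89208*(1/306776) + 324816*(1/207398) = 11151/38347 + 162408/103699 = 7384207125/3976545553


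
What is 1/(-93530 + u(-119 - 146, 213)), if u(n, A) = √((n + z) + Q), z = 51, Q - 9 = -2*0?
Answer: -18706/1749572221 - I*√205/8747861105 ≈ -1.0692e-5 - 1.6367e-9*I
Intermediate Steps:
Q = 9 (Q = 9 - 2*0 = 9 + 0 = 9)
u(n, A) = √(60 + n) (u(n, A) = √((n + 51) + 9) = √((51 + n) + 9) = √(60 + n))
1/(-93530 + u(-119 - 146, 213)) = 1/(-93530 + √(60 + (-119 - 146))) = 1/(-93530 + √(60 - 265)) = 1/(-93530 + √(-205)) = 1/(-93530 + I*√205)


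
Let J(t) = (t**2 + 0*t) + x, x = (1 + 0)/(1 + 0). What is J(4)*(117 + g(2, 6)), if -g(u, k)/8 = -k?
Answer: 2805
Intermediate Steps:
x = 1 (x = 1/1 = 1*1 = 1)
J(t) = 1 + t**2 (J(t) = (t**2 + 0*t) + 1 = (t**2 + 0) + 1 = t**2 + 1 = 1 + t**2)
g(u, k) = 8*k (g(u, k) = -(-8)*k = 8*k)
J(4)*(117 + g(2, 6)) = (1 + 4**2)*(117 + 8*6) = (1 + 16)*(117 + 48) = 17*165 = 2805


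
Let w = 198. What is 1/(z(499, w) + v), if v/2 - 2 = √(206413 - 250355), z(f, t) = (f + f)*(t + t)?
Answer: 98803/39048175178 - I*√43942/78096350356 ≈ 2.5303e-6 - 2.6842e-9*I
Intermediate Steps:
z(f, t) = 4*f*t (z(f, t) = (2*f)*(2*t) = 4*f*t)
v = 4 + 2*I*√43942 (v = 4 + 2*√(206413 - 250355) = 4 + 2*√(-43942) = 4 + 2*(I*√43942) = 4 + 2*I*√43942 ≈ 4.0 + 419.25*I)
1/(z(499, w) + v) = 1/(4*499*198 + (4 + 2*I*√43942)) = 1/(395208 + (4 + 2*I*√43942)) = 1/(395212 + 2*I*√43942)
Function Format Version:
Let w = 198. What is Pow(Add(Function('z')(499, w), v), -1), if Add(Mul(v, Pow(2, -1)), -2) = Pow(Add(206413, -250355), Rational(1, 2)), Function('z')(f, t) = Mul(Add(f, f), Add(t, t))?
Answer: Add(Rational(98803, 39048175178), Mul(Rational(-1, 78096350356), I, Pow(43942, Rational(1, 2)))) ≈ Add(2.5303e-6, Mul(-2.6842e-9, I))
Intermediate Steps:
Function('z')(f, t) = Mul(4, f, t) (Function('z')(f, t) = Mul(Mul(2, f), Mul(2, t)) = Mul(4, f, t))
v = Add(4, Mul(2, I, Pow(43942, Rational(1, 2)))) (v = Add(4, Mul(2, Pow(Add(206413, -250355), Rational(1, 2)))) = Add(4, Mul(2, Pow(-43942, Rational(1, 2)))) = Add(4, Mul(2, Mul(I, Pow(43942, Rational(1, 2))))) = Add(4, Mul(2, I, Pow(43942, Rational(1, 2)))) ≈ Add(4.0000, Mul(419.25, I)))
Pow(Add(Function('z')(499, w), v), -1) = Pow(Add(Mul(4, 499, 198), Add(4, Mul(2, I, Pow(43942, Rational(1, 2))))), -1) = Pow(Add(395208, Add(4, Mul(2, I, Pow(43942, Rational(1, 2))))), -1) = Pow(Add(395212, Mul(2, I, Pow(43942, Rational(1, 2)))), -1)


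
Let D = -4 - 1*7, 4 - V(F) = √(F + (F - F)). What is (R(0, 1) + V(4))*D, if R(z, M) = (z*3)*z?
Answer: -22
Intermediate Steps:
V(F) = 4 - √F (V(F) = 4 - √(F + (F - F)) = 4 - √(F + 0) = 4 - √F)
R(z, M) = 3*z² (R(z, M) = (3*z)*z = 3*z²)
D = -11 (D = -4 - 7 = -11)
(R(0, 1) + V(4))*D = (3*0² + (4 - √4))*(-11) = (3*0 + (4 - 1*2))*(-11) = (0 + (4 - 2))*(-11) = (0 + 2)*(-11) = 2*(-11) = -22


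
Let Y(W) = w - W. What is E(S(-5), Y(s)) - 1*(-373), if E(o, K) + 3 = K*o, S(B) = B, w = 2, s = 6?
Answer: 390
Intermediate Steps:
Y(W) = 2 - W
E(o, K) = -3 + K*o
E(S(-5), Y(s)) - 1*(-373) = (-3 + (2 - 1*6)*(-5)) - 1*(-373) = (-3 + (2 - 6)*(-5)) + 373 = (-3 - 4*(-5)) + 373 = (-3 + 20) + 373 = 17 + 373 = 390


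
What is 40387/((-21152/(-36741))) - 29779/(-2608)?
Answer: 241908346859/3447776 ≈ 70164.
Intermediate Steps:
40387/((-21152/(-36741))) - 29779/(-2608) = 40387/((-21152*(-1/36741))) - 29779*(-1/2608) = 40387/(21152/36741) + 29779/2608 = 40387*(36741/21152) + 29779/2608 = 1483858767/21152 + 29779/2608 = 241908346859/3447776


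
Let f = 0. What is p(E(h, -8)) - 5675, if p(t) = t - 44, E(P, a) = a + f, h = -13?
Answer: -5727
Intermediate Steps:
E(P, a) = a (E(P, a) = a + 0 = a)
p(t) = -44 + t
p(E(h, -8)) - 5675 = (-44 - 8) - 5675 = -52 - 5675 = -5727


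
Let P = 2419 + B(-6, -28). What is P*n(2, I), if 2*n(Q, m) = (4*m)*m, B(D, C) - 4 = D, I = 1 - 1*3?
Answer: 19336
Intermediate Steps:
I = -2 (I = 1 - 3 = -2)
B(D, C) = 4 + D
n(Q, m) = 2*m**2 (n(Q, m) = ((4*m)*m)/2 = (4*m**2)/2 = 2*m**2)
P = 2417 (P = 2419 + (4 - 6) = 2419 - 2 = 2417)
P*n(2, I) = 2417*(2*(-2)**2) = 2417*(2*4) = 2417*8 = 19336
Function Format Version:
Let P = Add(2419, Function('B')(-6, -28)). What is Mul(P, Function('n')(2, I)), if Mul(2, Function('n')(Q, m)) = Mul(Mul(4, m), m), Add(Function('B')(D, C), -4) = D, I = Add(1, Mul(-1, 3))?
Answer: 19336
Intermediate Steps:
I = -2 (I = Add(1, -3) = -2)
Function('B')(D, C) = Add(4, D)
Function('n')(Q, m) = Mul(2, Pow(m, 2)) (Function('n')(Q, m) = Mul(Rational(1, 2), Mul(Mul(4, m), m)) = Mul(Rational(1, 2), Mul(4, Pow(m, 2))) = Mul(2, Pow(m, 2)))
P = 2417 (P = Add(2419, Add(4, -6)) = Add(2419, -2) = 2417)
Mul(P, Function('n')(2, I)) = Mul(2417, Mul(2, Pow(-2, 2))) = Mul(2417, Mul(2, 4)) = Mul(2417, 8) = 19336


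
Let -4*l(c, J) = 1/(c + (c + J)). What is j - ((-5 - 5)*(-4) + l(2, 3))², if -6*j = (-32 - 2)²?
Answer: -4209635/2352 ≈ -1789.8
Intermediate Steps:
l(c, J) = -1/(4*(J + 2*c)) (l(c, J) = -1/(4*(c + (c + J))) = -1/(4*(c + (J + c))) = -1/(4*(J + 2*c)))
j = -578/3 (j = -(-32 - 2)²/6 = -⅙*(-34)² = -⅙*1156 = -578/3 ≈ -192.67)
j - ((-5 - 5)*(-4) + l(2, 3))² = -578/3 - ((-5 - 5)*(-4) - 1/(4*3 + 8*2))² = -578/3 - (-10*(-4) - 1/(12 + 16))² = -578/3 - (40 - 1/28)² = -578/3 - (1119/28)² = -578/3 - 1*1252161/784 = -578/3 - 1252161/784 = -4209635/2352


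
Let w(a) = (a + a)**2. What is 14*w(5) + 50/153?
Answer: 214250/153 ≈ 1400.3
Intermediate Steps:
w(a) = 4*a**2 (w(a) = (2*a)**2 = 4*a**2)
14*w(5) + 50/153 = 14*(4*5**2) + 50/153 = 14*(4*25) + 50*(1/153) = 14*100 + 50/153 = 1400 + 50/153 = 214250/153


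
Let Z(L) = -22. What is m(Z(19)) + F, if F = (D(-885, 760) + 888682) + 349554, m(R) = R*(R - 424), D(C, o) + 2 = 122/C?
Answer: 1104520588/885 ≈ 1.2480e+6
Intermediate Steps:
D(C, o) = -2 + 122/C
m(R) = R*(-424 + R)
F = 1095836968/885 (F = ((-2 + 122/(-885)) + 888682) + 349554 = ((-2 + 122*(-1/885)) + 888682) + 349554 = ((-2 - 122/885) + 888682) + 349554 = (-1892/885 + 888682) + 349554 = 786481678/885 + 349554 = 1095836968/885 ≈ 1.2382e+6)
m(Z(19)) + F = -22*(-424 - 22) + 1095836968/885 = -22*(-446) + 1095836968/885 = 9812 + 1095836968/885 = 1104520588/885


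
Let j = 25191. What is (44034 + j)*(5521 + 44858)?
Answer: 3487486275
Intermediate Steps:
(44034 + j)*(5521 + 44858) = (44034 + 25191)*(5521 + 44858) = 69225*50379 = 3487486275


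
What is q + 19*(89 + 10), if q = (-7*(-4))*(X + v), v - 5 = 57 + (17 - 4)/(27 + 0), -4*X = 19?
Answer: 94432/27 ≈ 3497.5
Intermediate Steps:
X = -19/4 (X = -1/4*19 = -19/4 ≈ -4.7500)
v = 1687/27 (v = 5 + (57 + (17 - 4)/(27 + 0)) = 5 + (57 + 13/27) = 5 + 1552/27 = 1687/27 ≈ 62.482)
q = 43645/27 (q = (-7*(-4))*(-19/4 + 1687/27) = 28*(6235/108) = 43645/27 ≈ 1616.5)
q + 19*(89 + 10) = 43645/27 + 19*(89 + 10) = 43645/27 + 19*99 = 43645/27 + 1881 = 94432/27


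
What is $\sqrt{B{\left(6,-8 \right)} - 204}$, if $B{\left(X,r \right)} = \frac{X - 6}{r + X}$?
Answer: $2 i \sqrt{51} \approx 14.283 i$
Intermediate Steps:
$B{\left(X,r \right)} = \frac{-6 + X}{X + r}$
$\sqrt{B{\left(6,-8 \right)} - 204} = \sqrt{\frac{-6 + 6}{6 - 8} - 204} = \sqrt{\frac{1}{-2} \cdot 0 - 204} = \sqrt{\left(- \frac{1}{2}\right) 0 - 204} = \sqrt{0 - 204} = \sqrt{-204} = 2 i \sqrt{51}$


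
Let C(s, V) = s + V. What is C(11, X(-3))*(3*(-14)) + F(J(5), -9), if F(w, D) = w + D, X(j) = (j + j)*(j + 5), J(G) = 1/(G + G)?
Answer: 331/10 ≈ 33.100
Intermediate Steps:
J(G) = 1/(2*G)
X(j) = 2*j*(5 + j) (X(j) = (2*j)*(5 + j) = 2*j*(5 + j))
F(w, D) = D + w
C(s, V) = V + s
C(11, X(-3))*(3*(-14)) + F(J(5), -9) = (2*(-3)*(5 - 3) + 11)*(3*(-14)) + (-9 + (½)/5) = (2*(-3)*2 + 11)*(-42) + (-9 + (½)*(⅕)) = (-12 + 11)*(-42) + (-9 + ⅒) = -1*(-42) - 89/10 = 42 - 89/10 = 331/10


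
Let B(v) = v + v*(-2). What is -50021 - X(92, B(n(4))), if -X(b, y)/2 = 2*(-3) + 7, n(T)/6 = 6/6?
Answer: -50019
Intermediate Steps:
n(T) = 6 (n(T) = 6*(6/6) = 6*(6*(⅙)) = 6*1 = 6)
B(v) = -v (B(v) = v - 2*v = -v)
X(b, y) = -2 (X(b, y) = -2*(2*(-3) + 7) = -2*(-6 + 7) = -2*1 = -2)
-50021 - X(92, B(n(4))) = -50021 - 1*(-2) = -50021 + 2 = -50019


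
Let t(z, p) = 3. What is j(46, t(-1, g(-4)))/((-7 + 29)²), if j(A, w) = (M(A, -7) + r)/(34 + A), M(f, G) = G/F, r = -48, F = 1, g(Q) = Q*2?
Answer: -1/704 ≈ -0.0014205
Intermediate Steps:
g(Q) = 2*Q
M(f, G) = G (M(f, G) = G/1 = G*1 = G)
j(A, w) = -55/(34 + A) (j(A, w) = (-7 - 48)/(34 + A) = -55/(34 + A))
j(46, t(-1, g(-4)))/((-7 + 29)²) = (-55/(34 + 46))/((-7 + 29)²) = (-55/80)/(22²) = -55*1/80/484 = -11/16*1/484 = -1/704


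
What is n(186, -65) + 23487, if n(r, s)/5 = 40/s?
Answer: 305291/13 ≈ 23484.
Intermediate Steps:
n(r, s) = 200/s (n(r, s) = 5*(40/s) = 200/s)
n(186, -65) + 23487 = 200/(-65) + 23487 = 200*(-1/65) + 23487 = -40/13 + 23487 = 305291/13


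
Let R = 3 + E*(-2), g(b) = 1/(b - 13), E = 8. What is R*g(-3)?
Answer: 13/16 ≈ 0.81250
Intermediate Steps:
g(b) = 1/(-13 + b)
R = -13 (R = 3 + 8*(-2) = 3 - 16 = -13)
R*g(-3) = -13/(-13 - 3) = -13/(-16) = -13*(-1/16) = 13/16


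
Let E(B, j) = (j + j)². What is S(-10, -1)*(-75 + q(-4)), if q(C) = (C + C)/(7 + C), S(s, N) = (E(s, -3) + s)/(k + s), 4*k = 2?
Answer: 12116/57 ≈ 212.56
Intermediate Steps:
k = ½ (k = (¼)*2 = ½ ≈ 0.50000)
E(B, j) = 4*j² (E(B, j) = (2*j)² = 4*j²)
S(s, N) = (36 + s)/(½ + s) (S(s, N) = (4*(-3)² + s)/(½ + s) = (4*9 + s)/(½ + s) = (36 + s)/(½ + s))
q(C) = 2*C/(7 + C) (q(C) = (2*C)/(7 + C) = 2*C/(7 + C))
S(-10, -1)*(-75 + q(-4)) = (2*(36 - 10)/(1 + 2*(-10)))*(-75 + 2*(-4)/(7 - 4)) = (2*26/(1 - 20))*(-75 + 2*(-4)/3) = (2*26/(-19))*(-75 + 2*(-4)*(⅓)) = (2*(-1/19)*26)*(-75 - 8/3) = -52/19*(-233/3) = 12116/57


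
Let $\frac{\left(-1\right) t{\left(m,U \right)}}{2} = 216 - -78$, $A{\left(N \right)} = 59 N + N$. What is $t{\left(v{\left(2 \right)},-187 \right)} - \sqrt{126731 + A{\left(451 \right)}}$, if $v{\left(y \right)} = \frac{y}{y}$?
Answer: $-588 - 11 \sqrt{1271} \approx -980.16$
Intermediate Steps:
$A{\left(N \right)} = 60 N$
$v{\left(y \right)} = 1$
$t{\left(m,U \right)} = -588$ ($t{\left(m,U \right)} = - 2 \left(216 - -78\right) = - 2 \left(216 + 78\right) = \left(-2\right) 294 = -588$)
$t{\left(v{\left(2 \right)},-187 \right)} - \sqrt{126731 + A{\left(451 \right)}} = -588 - \sqrt{126731 + 60 \cdot 451} = -588 - \sqrt{126731 + 27060} = -588 - \sqrt{153791} = -588 - 11 \sqrt{1271}$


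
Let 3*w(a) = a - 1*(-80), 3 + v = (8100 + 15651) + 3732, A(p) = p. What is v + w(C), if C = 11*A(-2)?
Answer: 82498/3 ≈ 27499.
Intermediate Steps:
v = 27480 (v = -3 + ((8100 + 15651) + 3732) = -3 + (23751 + 3732) = -3 + 27483 = 27480)
C = -22 (C = 11*(-2) = -22)
w(a) = 80/3 + a/3 (w(a) = (a - 1*(-80))/3 = (a + 80)/3 = (80 + a)/3 = 80/3 + a/3)
v + w(C) = 27480 + (80/3 + (1/3)*(-22)) = 27480 + (80/3 - 22/3) = 27480 + 58/3 = 82498/3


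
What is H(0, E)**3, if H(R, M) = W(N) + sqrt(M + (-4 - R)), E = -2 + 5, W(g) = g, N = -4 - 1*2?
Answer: -198 + 107*I ≈ -198.0 + 107.0*I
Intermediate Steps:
N = -6 (N = -4 - 2 = -6)
E = 3
H(R, M) = -6 + sqrt(-4 + M - R) (H(R, M) = -6 + sqrt(M + (-4 - R)) = -6 + sqrt(-4 + M - R))
H(0, E)**3 = (-6 + sqrt(-4 + 3 - 1*0))**3 = (-6 + sqrt(-4 + 3 + 0))**3 = (-6 + sqrt(-1))**3 = (-6 + I)**3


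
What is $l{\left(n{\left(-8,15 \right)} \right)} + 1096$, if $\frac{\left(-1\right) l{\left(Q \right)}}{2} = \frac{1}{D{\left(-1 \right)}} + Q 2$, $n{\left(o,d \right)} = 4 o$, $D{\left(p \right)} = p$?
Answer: $1226$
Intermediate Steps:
$l{\left(Q \right)} = 2 - 4 Q$ ($l{\left(Q \right)} = - 2 \left(\frac{1}{-1} + Q 2\right) = - 2 \left(-1 + 2 Q\right) = 2 - 4 Q$)
$l{\left(n{\left(-8,15 \right)} \right)} + 1096 = \left(2 - 4 \cdot 4 \left(-8\right)\right) + 1096 = \left(2 - -128\right) + 1096 = \left(2 + 128\right) + 1096 = 130 + 1096 = 1226$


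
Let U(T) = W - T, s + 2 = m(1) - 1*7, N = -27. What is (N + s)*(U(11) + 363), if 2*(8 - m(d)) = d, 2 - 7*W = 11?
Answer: -139935/14 ≈ -9995.4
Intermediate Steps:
W = -9/7 (W = 2/7 - 1/7*11 = 2/7 - 11/7 = -9/7 ≈ -1.2857)
m(d) = 8 - d/2
s = -3/2 (s = -2 + ((8 - 1/2*1) - 1*7) = -2 + ((8 - 1/2) - 7) = -2 + (15/2 - 7) = -2 + 1/2 = -3/2 ≈ -1.5000)
U(T) = -9/7 - T
(N + s)*(U(11) + 363) = (-27 - 3/2)*((-9/7 - 1*11) + 363) = -57*((-9/7 - 11) + 363)/2 = -57*(-86/7 + 363)/2 = -57/2*2455/7 = -139935/14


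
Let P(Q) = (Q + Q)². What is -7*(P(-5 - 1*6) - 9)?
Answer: -3325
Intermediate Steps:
P(Q) = 4*Q² (P(Q) = (2*Q)² = 4*Q²)
-7*(P(-5 - 1*6) - 9) = -7*(4*(-5 - 1*6)² - 9) = -7*(4*(-5 - 6)² - 9) = -7*(4*(-11)² - 9) = -7*(4*121 - 9) = -7*(484 - 9) = -7*475 = -3325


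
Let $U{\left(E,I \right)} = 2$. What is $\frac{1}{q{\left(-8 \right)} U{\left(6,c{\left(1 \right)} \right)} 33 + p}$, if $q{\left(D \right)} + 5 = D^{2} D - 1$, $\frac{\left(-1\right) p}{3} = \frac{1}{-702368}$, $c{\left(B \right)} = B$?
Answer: $- \frac{702368}{24012557181} \approx -2.925 \cdot 10^{-5}$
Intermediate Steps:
$p = \frac{3}{702368}$ ($p = - \frac{3}{-702368} = \left(-3\right) \left(- \frac{1}{702368}\right) = \frac{3}{702368} \approx 4.2713 \cdot 10^{-6}$)
$q{\left(D \right)} = -6 + D^{3}$ ($q{\left(D \right)} = -5 + \left(D^{2} D - 1\right) = -5 + \left(D^{3} - 1\right) = -5 + \left(-1 + D^{3}\right) = -6 + D^{3}$)
$\frac{1}{q{\left(-8 \right)} U{\left(6,c{\left(1 \right)} \right)} 33 + p} = \frac{1}{\left(-6 + \left(-8\right)^{3}\right) 2 \cdot 33 + \frac{3}{702368}} = \frac{1}{\left(-6 - 512\right) 2 \cdot 33 + \frac{3}{702368}} = \frac{1}{\left(-518\right) 2 \cdot 33 + \frac{3}{702368}} = \frac{1}{\left(-1036\right) 33 + \frac{3}{702368}} = \frac{1}{-34188 + \frac{3}{702368}} = \frac{1}{- \frac{24012557181}{702368}} = - \frac{702368}{24012557181}$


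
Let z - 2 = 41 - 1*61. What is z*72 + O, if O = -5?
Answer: -1301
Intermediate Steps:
z = -18 (z = 2 + (41 - 1*61) = 2 + (41 - 61) = 2 - 20 = -18)
z*72 + O = -18*72 - 5 = -1296 - 5 = -1301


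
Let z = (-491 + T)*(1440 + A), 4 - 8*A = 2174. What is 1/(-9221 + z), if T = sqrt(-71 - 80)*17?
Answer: -2332309/1598355722714 - 79475*I*sqrt(151)/1598355722714 ≈ -1.4592e-6 - 6.1101e-7*I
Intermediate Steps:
A = -1085/4 (A = 1/2 - 1/8*2174 = 1/2 - 1087/4 = -1085/4 ≈ -271.25)
T = 17*I*sqrt(151) (T = sqrt(-151)*17 = (I*sqrt(151))*17 = 17*I*sqrt(151) ≈ 208.9*I)
z = -2295425/4 + 79475*I*sqrt(151)/4 (z = (-491 + 17*I*sqrt(151))*(1440 - 1085/4) = (-491 + 17*I*sqrt(151))*(4675/4) = -2295425/4 + 79475*I*sqrt(151)/4 ≈ -5.7386e+5 + 2.4415e+5*I)
1/(-9221 + z) = 1/(-9221 + (-2295425/4 + 79475*I*sqrt(151)/4)) = 1/(-2332309/4 + 79475*I*sqrt(151)/4)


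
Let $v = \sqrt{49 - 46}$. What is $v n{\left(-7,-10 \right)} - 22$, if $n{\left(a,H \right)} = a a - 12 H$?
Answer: $-22 + 169 \sqrt{3} \approx 270.72$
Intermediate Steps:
$n{\left(a,H \right)} = a^{2} - 12 H$
$v = \sqrt{3} \approx 1.732$
$v n{\left(-7,-10 \right)} - 22 = \sqrt{3} \left(\left(-7\right)^{2} - -120\right) - 22 = \sqrt{3} \left(49 + 120\right) - 22 = \sqrt{3} \cdot 169 - 22 = 169 \sqrt{3} - 22 = -22 + 169 \sqrt{3}$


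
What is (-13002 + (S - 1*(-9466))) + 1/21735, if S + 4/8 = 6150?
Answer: 113608847/43470 ≈ 2613.5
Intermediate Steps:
S = 12299/2 (S = -1/2 + 6150 = 12299/2 ≈ 6149.5)
(-13002 + (S - 1*(-9466))) + 1/21735 = (-13002 + (12299/2 - 1*(-9466))) + 1/21735 = (-13002 + (12299/2 + 9466)) + 1/21735 = (-13002 + 31231/2) + 1/21735 = 5227/2 + 1/21735 = 113608847/43470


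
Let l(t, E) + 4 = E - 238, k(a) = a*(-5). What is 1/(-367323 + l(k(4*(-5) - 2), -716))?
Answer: -1/368281 ≈ -2.7153e-6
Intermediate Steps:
k(a) = -5*a
l(t, E) = -242 + E (l(t, E) = -4 + (E - 238) = -4 + (-238 + E) = -242 + E)
1/(-367323 + l(k(4*(-5) - 2), -716)) = 1/(-367323 + (-242 - 716)) = 1/(-367323 - 958) = 1/(-368281) = -1/368281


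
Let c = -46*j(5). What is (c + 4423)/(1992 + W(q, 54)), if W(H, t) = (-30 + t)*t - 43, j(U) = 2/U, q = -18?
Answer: 22023/16225 ≈ 1.3573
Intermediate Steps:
W(H, t) = -43 + t*(-30 + t) (W(H, t) = t*(-30 + t) - 43 = -43 + t*(-30 + t))
c = -92/5 ≈ -18.400
(c + 4423)/(1992 + W(q, 54)) = (-92/5 + 4423)/(1992 + (-43 + 54**2 - 30*54)) = 22023/(5*(1992 + (-43 + 2916 - 1620))) = 22023/(5*(1992 + 1253)) = (22023/5)/3245 = (22023/5)*(1/3245) = 22023/16225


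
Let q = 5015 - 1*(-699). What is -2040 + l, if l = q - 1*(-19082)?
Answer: 22756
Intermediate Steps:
q = 5714 (q = 5015 + 699 = 5714)
l = 24796 (l = 5714 - 1*(-19082) = 5714 + 19082 = 24796)
-2040 + l = -2040 + 24796 = 22756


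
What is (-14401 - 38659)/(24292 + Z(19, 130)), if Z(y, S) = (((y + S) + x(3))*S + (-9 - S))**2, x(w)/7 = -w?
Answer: -53060/272307293 ≈ -0.00019485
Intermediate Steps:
x(w) = -7*w (x(w) = 7*(-w) = -7*w)
Z(y, S) = (-9 - S + S*(-21 + S + y))**2 (Z(y, S) = (((y + S) - 7*3)*S + (-9 - S))**2 = (((S + y) - 21)*S + (-9 - S))**2 = ((-21 + S + y)*S + (-9 - S))**2 = (S*(-21 + S + y) + (-9 - S))**2 = (-9 - S + S*(-21 + S + y))**2)
(-14401 - 38659)/(24292 + Z(19, 130)) = (-14401 - 38659)/(24292 + (-9 + 130**2 - 22*130 + 130*19)**2) = -53060/(24292 + (-9 + 16900 - 2860 + 2470)**2) = -53060/(24292 + 16501**2) = -53060/(24292 + 272283001) = -53060/272307293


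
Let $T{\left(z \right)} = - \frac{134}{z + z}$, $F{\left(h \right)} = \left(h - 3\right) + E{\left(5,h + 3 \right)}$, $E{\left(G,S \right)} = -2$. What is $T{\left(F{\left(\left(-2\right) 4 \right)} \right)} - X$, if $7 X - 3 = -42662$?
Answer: $\frac{555036}{91} \approx 6099.3$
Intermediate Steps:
$F{\left(h \right)} = -5 + h$ ($F{\left(h \right)} = \left(h - 3\right) - 2 = \left(-3 + h\right) - 2 = -5 + h$)
$T{\left(z \right)} = - \frac{67}{z}$ ($T{\left(z \right)} = - \frac{134}{2 z} = - 134 \frac{1}{2 z} = - \frac{67}{z}$)
$X = - \frac{42659}{7}$ ($X = \frac{3}{7} + \frac{1}{7} \left(-42662\right) = \frac{3}{7} - \frac{42662}{7} = - \frac{42659}{7} \approx -6094.1$)
$T{\left(F{\left(\left(-2\right) 4 \right)} \right)} - X = - \frac{67}{-5 - 8} - - \frac{42659}{7} = - \frac{67}{-5 - 8} + \frac{42659}{7} = - \frac{67}{-13} + \frac{42659}{7} = \left(-67\right) \left(- \frac{1}{13}\right) + \frac{42659}{7} = \frac{67}{13} + \frac{42659}{7} = \frac{555036}{91}$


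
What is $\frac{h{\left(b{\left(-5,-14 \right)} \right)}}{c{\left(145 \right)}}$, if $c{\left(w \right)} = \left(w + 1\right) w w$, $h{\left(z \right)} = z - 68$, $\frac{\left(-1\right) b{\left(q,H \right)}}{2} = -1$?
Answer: $- \frac{33}{1534825} \approx -2.1501 \cdot 10^{-5}$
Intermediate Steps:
$b{\left(q,H \right)} = 2$ ($b{\left(q,H \right)} = \left(-2\right) \left(-1\right) = 2$)
$h{\left(z \right)} = -68 + z$
$c{\left(w \right)} = w^{2} \left(1 + w\right)$ ($c{\left(w \right)} = \left(1 + w\right) w w = w \left(1 + w\right) w = w^{2} \left(1 + w\right)$)
$\frac{h{\left(b{\left(-5,-14 \right)} \right)}}{c{\left(145 \right)}} = \frac{-68 + 2}{145^{2} \left(1 + 145\right)} = - \frac{66}{21025 \cdot 146} = - \frac{66}{3069650} = \left(-66\right) \frac{1}{3069650} = - \frac{33}{1534825}$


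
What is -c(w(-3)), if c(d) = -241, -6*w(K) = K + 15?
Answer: 241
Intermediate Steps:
w(K) = -5/2 - K/6 (w(K) = -(K + 15)/6 = -(15 + K)/6 = -5/2 - K/6)
-c(w(-3)) = -1*(-241) = 241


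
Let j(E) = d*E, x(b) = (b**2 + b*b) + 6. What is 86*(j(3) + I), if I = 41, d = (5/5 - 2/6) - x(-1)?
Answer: 1634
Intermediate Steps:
x(b) = 6 + 2*b**2 (x(b) = (b**2 + b**2) + 6 = 2*b**2 + 6 = 6 + 2*b**2)
d = -22/3 (d = (5/5 - 2/6) - (6 + 2*(-1)**2) = (5*(1/5) - 2*1/6) - (6 + 2*1) = (1 - 1/3) - (6 + 2) = 2/3 - 1*8 = 2/3 - 8 = -22/3 ≈ -7.3333)
j(E) = -22*E/3
86*(j(3) + I) = 86*(-22/3*3 + 41) = 86*(-22 + 41) = 86*19 = 1634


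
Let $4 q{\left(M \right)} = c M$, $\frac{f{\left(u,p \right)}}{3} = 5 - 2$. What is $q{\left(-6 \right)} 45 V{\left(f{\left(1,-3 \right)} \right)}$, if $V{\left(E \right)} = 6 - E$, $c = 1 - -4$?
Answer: $\frac{2025}{2} \approx 1012.5$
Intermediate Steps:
$f{\left(u,p \right)} = 9$ ($f{\left(u,p \right)} = 3 \left(5 - 2\right) = 3 \cdot 3 = 9$)
$c = 5$ ($c = 1 + 4 = 5$)
$q{\left(M \right)} = \frac{5 M}{4}$
$q{\left(-6 \right)} 45 V{\left(f{\left(1,-3 \right)} \right)} = \frac{5}{4} \left(-6\right) 45 \left(6 - 9\right) = \left(- \frac{15}{2}\right) 45 \left(6 - 9\right) = \left(- \frac{675}{2}\right) \left(-3\right) = \frac{2025}{2}$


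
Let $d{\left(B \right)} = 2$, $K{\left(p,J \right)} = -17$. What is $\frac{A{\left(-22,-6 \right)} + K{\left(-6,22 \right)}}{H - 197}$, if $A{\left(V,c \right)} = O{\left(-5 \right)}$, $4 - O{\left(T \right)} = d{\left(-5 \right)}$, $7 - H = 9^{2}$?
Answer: $\frac{15}{271} \approx 0.055351$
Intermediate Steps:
$H = -74$ ($H = 7 - 9^{2} = 7 - 81 = -74$)
$O{\left(T \right)} = 2$ ($O{\left(T \right)} = 4 - 2 = 2$)
$A{\left(V,c \right)} = 2$
$\frac{A{\left(-22,-6 \right)} + K{\left(-6,22 \right)}}{H - 197} = \frac{2 - 17}{-74 - 197} = - \frac{15}{-271} = \left(-15\right) \left(- \frac{1}{271}\right) = \frac{15}{271}$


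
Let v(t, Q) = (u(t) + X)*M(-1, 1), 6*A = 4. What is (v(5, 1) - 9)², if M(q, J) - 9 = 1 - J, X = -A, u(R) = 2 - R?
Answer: 1764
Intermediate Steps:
A = ⅔ (A = (⅙)*4 = ⅔ ≈ 0.66667)
X = -⅔ (X = -1*⅔ = -⅔ ≈ -0.66667)
M(q, J) = 10 - J (M(q, J) = 9 + (1 - J) = 10 - J)
v(t, Q) = 12 - 9*t (v(t, Q) = ((2 - t) - ⅔)*(10 - 1*1) = (4/3 - t)*(10 - 1) = (4/3 - t)*9 = 12 - 9*t)
(v(5, 1) - 9)² = ((12 - 9*5) - 9)² = ((12 - 45) - 9)² = (-33 - 9)² = (-42)² = 1764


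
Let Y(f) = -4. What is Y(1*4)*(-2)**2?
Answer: -16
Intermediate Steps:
Y(1*4)*(-2)**2 = -4*(-2)**2 = -4*4 = -16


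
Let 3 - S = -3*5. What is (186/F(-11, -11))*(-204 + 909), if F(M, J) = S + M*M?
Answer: 131130/139 ≈ 943.38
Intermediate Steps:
S = 18 (S = 3 - (-3)*5 = 3 - 1*(-15) = 3 + 15 = 18)
F(M, J) = 18 + M**2 (F(M, J) = 18 + M*M = 18 + M**2)
(186/F(-11, -11))*(-204 + 909) = (186/(18 + (-11)**2))*(-204 + 909) = (186/(18 + 121))*705 = (186/139)*705 = 131130/139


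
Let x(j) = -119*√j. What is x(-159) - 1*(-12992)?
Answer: 12992 - 119*I*√159 ≈ 12992.0 - 1500.5*I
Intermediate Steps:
x(-159) - 1*(-12992) = -119*I*√159 - 1*(-12992) = -119*I*√159 + 12992 = 12992 - 119*I*√159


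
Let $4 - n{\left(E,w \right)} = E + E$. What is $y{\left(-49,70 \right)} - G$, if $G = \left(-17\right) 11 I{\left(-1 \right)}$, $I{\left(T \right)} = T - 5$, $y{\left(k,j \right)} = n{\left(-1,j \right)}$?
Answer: $-1116$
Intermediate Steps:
$n{\left(E,w \right)} = 4 - 2 E$ ($n{\left(E,w \right)} = 4 - \left(E + E\right) = 4 - 2 E$)
$y{\left(k,j \right)} = 6$ ($y{\left(k,j \right)} = 4 - -2 = 4 + 2 = 6$)
$I{\left(T \right)} = -5 + T$
$G = 1122$ ($G = \left(-17\right) 11 \left(-5 - 1\right) = \left(-187\right) \left(-6\right) = 1122$)
$y{\left(-49,70 \right)} - G = 6 - 1122 = -1116$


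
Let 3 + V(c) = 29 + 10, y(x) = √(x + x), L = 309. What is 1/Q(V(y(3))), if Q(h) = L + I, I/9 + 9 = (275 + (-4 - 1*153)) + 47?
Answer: 1/1713 ≈ 0.00058377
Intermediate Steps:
y(x) = √2*√x (y(x) = √(2*x) = √2*√x)
I = 1404 (I = -81 + 9*((275 + (-4 - 1*153)) + 47) = -81 + 9*((275 + (-4 - 153)) + 47) = -81 + 9*((275 - 157) + 47) = -81 + 9*(118 + 47) = -81 + 9*165 = -81 + 1485 = 1404)
V(c) = 36 (V(c) = -3 + (29 + 10) = -3 + 39 = 36)
Q(h) = 1713 (Q(h) = 309 + 1404 = 1713)
1/Q(V(y(3))) = 1/1713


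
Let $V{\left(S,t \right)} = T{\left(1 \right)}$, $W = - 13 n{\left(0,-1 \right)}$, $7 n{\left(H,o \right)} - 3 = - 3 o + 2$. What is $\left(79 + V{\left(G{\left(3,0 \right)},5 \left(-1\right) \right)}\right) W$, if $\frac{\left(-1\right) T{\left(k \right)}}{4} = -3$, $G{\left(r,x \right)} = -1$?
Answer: $-1352$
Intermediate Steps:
$n{\left(H,o \right)} = \frac{5}{7} - \frac{3 o}{7}$ ($n{\left(H,o \right)} = \frac{3}{7} + \frac{- 3 o + 2}{7} = \frac{3}{7} + \frac{2 - 3 o}{7} = \frac{3}{7} - \left(- \frac{2}{7} + \frac{3 o}{7}\right) = \frac{5}{7} - \frac{3 o}{7}$)
$T{\left(k \right)} = 12$ ($T{\left(k \right)} = \left(-4\right) \left(-3\right) = 12$)
$W = - \frac{104}{7}$ ($W = - 13 \left(\frac{5}{7} - - \frac{3}{7}\right) = - 13 \left(\frac{5}{7} + \frac{3}{7}\right) = \left(-13\right) \frac{8}{7} = - \frac{104}{7} \approx -14.857$)
$V{\left(S,t \right)} = 12$
$\left(79 + V{\left(G{\left(3,0 \right)},5 \left(-1\right) \right)}\right) W = \left(79 + 12\right) \left(- \frac{104}{7}\right) = 91 \left(- \frac{104}{7}\right) = -1352$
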